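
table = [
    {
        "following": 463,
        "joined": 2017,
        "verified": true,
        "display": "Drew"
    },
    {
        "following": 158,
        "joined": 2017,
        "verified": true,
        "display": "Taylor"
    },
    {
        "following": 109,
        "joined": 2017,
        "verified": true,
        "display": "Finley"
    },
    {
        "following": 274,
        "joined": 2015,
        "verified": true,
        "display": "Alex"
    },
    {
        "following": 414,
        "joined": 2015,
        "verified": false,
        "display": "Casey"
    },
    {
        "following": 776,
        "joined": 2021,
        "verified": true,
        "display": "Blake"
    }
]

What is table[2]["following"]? 109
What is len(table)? 6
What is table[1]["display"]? "Taylor"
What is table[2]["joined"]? 2017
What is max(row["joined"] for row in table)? 2021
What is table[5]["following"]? 776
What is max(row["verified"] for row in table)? True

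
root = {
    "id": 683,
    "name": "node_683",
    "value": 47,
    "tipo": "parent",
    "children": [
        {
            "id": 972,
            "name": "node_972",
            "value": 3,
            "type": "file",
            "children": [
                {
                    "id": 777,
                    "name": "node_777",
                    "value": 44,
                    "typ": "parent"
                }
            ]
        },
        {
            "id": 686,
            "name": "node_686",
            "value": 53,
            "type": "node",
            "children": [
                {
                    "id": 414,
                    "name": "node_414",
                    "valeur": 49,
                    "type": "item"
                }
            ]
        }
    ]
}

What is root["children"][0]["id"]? 972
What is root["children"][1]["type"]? "node"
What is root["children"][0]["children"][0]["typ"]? "parent"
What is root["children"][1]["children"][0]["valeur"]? 49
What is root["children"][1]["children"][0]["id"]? 414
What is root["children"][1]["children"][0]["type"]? "item"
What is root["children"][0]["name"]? "node_972"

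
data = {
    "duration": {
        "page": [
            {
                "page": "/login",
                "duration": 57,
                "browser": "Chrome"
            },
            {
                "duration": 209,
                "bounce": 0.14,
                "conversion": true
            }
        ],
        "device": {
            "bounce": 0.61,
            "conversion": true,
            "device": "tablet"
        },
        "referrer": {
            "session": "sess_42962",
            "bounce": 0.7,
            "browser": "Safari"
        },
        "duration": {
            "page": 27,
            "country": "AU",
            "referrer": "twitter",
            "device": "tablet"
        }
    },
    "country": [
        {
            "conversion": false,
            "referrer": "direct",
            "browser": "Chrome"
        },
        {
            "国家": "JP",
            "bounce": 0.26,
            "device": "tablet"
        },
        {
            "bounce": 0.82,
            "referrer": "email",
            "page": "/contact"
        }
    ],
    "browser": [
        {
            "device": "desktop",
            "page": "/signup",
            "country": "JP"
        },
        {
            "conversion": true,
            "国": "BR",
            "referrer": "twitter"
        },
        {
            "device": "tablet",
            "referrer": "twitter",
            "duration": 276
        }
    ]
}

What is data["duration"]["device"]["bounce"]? 0.61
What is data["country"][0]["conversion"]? False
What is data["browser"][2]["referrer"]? "twitter"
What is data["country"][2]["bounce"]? 0.82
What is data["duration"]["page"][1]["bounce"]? 0.14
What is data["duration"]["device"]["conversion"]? True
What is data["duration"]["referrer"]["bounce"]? 0.7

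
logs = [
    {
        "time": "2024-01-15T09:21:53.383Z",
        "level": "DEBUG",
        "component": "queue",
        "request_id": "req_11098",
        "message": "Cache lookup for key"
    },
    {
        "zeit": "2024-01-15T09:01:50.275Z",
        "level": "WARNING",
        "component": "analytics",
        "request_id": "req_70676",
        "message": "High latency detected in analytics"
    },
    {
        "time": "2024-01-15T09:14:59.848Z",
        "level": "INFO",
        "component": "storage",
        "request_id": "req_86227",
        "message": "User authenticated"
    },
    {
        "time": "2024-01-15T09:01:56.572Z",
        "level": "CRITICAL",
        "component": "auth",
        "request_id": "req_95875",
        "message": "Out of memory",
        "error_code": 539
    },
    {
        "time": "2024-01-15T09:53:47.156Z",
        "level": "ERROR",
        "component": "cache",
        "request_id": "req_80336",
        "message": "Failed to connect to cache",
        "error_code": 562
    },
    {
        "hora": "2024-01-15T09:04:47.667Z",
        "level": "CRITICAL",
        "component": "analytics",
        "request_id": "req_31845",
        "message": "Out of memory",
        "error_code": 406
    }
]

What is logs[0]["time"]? "2024-01-15T09:21:53.383Z"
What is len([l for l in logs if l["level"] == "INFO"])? 1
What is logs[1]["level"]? "WARNING"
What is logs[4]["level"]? "ERROR"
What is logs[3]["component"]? "auth"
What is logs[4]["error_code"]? 562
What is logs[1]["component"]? "analytics"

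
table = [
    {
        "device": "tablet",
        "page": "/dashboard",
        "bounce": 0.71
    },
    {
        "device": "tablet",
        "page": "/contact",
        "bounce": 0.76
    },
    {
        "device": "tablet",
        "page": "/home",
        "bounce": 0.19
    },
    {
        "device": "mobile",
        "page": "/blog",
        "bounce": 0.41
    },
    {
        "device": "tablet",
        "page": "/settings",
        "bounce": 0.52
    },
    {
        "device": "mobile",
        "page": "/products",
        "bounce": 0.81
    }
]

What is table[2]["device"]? "tablet"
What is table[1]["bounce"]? 0.76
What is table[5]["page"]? "/products"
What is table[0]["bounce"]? 0.71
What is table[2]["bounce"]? 0.19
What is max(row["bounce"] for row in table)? 0.81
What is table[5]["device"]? "mobile"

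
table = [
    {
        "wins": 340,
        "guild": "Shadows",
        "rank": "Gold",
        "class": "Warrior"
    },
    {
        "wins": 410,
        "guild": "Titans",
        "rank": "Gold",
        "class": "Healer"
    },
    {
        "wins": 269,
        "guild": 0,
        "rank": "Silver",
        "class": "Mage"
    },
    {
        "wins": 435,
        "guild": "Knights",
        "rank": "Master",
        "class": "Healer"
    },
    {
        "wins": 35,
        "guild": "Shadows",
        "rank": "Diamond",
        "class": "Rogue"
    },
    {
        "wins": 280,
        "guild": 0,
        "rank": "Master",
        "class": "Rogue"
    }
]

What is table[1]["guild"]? "Titans"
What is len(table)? 6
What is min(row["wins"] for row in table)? 35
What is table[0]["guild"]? "Shadows"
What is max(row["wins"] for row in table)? 435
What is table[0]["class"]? "Warrior"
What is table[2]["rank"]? "Silver"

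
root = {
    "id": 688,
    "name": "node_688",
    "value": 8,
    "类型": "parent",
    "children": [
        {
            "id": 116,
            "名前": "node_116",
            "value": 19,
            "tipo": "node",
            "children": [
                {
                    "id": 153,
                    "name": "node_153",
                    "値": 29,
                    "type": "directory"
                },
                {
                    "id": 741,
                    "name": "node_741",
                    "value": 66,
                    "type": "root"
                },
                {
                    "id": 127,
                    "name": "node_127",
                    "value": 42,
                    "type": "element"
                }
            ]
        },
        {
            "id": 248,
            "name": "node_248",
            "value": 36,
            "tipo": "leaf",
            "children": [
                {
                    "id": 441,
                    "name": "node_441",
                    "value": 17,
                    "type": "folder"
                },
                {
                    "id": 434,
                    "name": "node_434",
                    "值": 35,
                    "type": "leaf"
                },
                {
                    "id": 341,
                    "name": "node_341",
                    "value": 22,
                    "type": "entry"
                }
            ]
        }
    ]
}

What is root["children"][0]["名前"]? "node_116"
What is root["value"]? 8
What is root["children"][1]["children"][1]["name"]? "node_434"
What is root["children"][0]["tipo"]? "node"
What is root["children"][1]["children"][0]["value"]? 17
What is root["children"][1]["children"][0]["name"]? "node_441"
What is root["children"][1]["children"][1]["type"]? "leaf"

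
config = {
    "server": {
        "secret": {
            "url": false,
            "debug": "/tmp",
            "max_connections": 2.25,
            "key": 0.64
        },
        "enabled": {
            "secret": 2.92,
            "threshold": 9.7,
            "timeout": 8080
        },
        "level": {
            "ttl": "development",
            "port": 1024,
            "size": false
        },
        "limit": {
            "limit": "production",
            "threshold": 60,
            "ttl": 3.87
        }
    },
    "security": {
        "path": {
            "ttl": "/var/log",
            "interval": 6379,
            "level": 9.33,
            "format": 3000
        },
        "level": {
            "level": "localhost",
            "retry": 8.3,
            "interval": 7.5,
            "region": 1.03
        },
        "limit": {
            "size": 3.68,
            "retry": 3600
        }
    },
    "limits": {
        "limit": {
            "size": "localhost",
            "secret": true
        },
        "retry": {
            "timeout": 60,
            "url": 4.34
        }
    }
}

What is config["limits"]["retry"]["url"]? 4.34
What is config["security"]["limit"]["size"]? 3.68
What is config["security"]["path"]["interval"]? 6379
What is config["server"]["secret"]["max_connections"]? 2.25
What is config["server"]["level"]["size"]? False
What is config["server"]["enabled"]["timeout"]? 8080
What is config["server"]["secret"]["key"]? 0.64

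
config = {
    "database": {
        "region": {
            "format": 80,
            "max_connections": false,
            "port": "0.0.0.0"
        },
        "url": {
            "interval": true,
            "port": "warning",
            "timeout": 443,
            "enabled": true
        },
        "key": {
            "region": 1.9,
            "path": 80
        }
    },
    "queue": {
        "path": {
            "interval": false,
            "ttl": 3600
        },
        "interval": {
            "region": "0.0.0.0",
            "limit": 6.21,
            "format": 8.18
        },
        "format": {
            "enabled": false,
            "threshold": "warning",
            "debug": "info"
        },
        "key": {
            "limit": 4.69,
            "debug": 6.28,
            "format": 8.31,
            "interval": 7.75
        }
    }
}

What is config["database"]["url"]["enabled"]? True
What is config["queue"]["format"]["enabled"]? False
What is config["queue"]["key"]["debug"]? 6.28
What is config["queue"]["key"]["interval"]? 7.75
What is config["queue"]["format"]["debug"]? "info"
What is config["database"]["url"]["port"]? "warning"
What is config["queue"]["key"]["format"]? 8.31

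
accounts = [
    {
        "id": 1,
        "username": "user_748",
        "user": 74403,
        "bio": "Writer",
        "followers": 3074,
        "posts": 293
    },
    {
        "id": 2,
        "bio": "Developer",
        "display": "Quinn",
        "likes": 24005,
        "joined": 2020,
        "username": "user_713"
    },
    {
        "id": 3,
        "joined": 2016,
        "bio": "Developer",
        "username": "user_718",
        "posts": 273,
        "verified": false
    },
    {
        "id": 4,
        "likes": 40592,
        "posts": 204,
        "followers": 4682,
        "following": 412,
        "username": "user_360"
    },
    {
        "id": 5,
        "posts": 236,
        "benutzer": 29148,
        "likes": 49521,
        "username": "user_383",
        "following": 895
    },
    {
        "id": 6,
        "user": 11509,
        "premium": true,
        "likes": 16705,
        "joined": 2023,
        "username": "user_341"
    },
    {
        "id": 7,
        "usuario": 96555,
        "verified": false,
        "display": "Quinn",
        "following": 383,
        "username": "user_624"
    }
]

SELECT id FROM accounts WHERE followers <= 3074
[1]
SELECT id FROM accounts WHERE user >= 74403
[1]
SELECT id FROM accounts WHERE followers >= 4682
[4]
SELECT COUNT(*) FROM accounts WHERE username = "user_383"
1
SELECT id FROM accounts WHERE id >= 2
[2, 3, 4, 5, 6, 7]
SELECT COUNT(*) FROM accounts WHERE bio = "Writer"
1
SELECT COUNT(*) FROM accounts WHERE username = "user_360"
1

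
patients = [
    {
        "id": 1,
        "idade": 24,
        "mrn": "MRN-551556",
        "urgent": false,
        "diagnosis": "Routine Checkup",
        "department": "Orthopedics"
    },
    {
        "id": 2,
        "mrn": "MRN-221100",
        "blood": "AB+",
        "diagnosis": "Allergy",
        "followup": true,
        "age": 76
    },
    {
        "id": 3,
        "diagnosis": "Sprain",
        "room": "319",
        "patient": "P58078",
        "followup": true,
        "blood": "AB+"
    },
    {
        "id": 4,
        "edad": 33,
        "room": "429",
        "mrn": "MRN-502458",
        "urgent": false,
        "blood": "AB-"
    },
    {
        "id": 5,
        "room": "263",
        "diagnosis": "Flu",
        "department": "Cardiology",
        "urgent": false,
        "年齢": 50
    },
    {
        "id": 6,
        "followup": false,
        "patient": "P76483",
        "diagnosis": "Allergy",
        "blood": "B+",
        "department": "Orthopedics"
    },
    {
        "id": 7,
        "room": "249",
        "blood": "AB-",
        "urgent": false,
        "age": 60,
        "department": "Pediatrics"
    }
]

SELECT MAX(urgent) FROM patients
False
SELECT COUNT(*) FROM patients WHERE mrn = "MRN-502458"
1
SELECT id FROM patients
[1, 2, 3, 4, 5, 6, 7]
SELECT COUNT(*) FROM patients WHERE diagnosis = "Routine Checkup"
1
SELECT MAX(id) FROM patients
7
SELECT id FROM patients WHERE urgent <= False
[1, 4, 5, 7]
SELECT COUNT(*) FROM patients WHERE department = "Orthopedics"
2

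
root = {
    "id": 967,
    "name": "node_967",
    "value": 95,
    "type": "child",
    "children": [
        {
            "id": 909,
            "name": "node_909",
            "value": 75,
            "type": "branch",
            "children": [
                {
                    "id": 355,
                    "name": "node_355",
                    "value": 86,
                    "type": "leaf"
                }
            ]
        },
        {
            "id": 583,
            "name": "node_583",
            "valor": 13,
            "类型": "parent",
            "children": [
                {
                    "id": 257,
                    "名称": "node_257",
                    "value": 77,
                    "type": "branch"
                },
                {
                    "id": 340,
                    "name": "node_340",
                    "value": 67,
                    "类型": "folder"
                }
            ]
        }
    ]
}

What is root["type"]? "child"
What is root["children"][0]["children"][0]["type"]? "leaf"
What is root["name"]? "node_967"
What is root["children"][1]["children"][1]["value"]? 67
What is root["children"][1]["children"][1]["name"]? "node_340"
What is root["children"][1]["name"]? "node_583"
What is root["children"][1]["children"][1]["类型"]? "folder"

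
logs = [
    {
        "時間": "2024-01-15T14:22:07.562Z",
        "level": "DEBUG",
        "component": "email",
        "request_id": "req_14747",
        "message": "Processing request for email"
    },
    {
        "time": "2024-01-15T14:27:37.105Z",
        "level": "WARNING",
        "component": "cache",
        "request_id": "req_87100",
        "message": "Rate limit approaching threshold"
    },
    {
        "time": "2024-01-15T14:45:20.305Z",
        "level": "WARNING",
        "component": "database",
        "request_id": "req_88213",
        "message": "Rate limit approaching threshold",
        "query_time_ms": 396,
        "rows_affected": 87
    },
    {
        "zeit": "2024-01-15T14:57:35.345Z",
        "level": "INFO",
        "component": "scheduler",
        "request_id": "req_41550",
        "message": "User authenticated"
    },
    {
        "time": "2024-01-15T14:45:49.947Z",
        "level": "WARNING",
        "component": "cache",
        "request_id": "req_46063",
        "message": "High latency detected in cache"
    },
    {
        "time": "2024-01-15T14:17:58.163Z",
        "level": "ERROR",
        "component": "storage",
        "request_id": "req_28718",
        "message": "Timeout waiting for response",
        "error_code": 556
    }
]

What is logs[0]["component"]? "email"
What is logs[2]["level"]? "WARNING"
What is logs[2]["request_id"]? "req_88213"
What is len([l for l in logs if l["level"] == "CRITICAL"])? 0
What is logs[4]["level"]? "WARNING"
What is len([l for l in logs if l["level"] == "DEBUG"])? 1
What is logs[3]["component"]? "scheduler"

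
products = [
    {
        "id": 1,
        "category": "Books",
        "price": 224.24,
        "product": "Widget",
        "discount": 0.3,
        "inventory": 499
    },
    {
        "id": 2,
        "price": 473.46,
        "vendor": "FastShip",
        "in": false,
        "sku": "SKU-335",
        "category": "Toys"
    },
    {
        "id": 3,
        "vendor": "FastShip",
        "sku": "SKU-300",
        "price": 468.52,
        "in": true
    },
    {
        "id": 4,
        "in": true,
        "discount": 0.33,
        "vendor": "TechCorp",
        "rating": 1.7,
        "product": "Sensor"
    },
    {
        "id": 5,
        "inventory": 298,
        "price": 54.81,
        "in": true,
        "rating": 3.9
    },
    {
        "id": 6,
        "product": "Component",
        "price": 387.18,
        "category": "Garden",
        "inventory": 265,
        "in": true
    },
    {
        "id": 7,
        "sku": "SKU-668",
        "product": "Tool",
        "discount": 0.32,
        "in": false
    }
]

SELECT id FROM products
[1, 2, 3, 4, 5, 6, 7]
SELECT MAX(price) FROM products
473.46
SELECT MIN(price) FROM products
54.81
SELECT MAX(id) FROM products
7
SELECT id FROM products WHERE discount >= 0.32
[4, 7]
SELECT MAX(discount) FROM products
0.33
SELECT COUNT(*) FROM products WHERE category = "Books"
1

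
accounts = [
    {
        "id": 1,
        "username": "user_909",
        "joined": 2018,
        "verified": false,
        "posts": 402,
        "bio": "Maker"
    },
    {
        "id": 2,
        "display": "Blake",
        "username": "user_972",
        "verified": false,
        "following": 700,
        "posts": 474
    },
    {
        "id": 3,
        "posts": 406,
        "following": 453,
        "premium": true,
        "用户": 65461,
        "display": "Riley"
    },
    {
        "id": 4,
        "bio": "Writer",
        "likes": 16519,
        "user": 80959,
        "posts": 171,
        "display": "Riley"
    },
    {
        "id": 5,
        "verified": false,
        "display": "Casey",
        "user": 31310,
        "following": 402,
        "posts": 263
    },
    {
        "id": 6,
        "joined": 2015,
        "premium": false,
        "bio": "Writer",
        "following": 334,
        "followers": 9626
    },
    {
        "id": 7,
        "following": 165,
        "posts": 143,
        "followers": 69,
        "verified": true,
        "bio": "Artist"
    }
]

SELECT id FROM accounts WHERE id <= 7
[1, 2, 3, 4, 5, 6, 7]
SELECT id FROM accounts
[1, 2, 3, 4, 5, 6, 7]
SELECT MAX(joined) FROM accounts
2018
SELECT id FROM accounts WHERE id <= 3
[1, 2, 3]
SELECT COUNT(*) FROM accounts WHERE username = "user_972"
1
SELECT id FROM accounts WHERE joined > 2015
[1]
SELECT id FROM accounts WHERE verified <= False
[1, 2, 5]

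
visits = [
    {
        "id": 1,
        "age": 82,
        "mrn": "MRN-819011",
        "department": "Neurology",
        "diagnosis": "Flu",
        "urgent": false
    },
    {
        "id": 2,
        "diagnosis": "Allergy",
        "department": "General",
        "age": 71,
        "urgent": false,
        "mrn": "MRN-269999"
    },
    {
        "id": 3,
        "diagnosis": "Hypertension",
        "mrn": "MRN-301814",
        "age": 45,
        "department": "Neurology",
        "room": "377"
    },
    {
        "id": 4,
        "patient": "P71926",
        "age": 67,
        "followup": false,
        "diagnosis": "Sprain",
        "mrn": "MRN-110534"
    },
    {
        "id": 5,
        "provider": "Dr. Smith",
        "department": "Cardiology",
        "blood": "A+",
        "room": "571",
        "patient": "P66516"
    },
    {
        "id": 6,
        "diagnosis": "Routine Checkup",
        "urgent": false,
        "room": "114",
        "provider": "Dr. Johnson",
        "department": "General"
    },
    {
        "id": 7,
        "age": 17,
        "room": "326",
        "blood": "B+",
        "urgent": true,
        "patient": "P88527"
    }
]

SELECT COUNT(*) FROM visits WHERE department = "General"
2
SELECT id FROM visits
[1, 2, 3, 4, 5, 6, 7]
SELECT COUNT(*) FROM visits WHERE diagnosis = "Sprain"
1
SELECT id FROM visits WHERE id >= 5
[5, 6, 7]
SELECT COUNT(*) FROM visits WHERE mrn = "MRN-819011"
1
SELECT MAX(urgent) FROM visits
True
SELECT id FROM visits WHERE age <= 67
[3, 4, 7]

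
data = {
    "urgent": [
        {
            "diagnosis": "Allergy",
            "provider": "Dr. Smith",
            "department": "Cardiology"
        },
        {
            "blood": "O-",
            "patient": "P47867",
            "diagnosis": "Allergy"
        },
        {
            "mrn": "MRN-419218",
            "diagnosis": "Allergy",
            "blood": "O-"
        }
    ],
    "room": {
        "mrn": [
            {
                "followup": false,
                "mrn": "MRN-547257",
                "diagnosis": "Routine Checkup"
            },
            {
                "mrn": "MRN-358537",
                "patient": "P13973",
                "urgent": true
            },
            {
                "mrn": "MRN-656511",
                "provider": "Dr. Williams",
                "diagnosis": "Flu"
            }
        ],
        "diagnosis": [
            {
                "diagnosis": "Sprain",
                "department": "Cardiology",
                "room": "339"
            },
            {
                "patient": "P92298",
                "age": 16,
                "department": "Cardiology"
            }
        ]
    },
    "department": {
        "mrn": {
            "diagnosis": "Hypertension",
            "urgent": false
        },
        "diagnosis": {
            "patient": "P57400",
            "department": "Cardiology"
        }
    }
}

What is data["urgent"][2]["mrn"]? "MRN-419218"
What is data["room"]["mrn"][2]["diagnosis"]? "Flu"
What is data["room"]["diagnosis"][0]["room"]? "339"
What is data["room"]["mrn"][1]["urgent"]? True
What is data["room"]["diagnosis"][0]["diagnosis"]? "Sprain"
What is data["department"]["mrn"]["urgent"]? False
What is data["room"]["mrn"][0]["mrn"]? "MRN-547257"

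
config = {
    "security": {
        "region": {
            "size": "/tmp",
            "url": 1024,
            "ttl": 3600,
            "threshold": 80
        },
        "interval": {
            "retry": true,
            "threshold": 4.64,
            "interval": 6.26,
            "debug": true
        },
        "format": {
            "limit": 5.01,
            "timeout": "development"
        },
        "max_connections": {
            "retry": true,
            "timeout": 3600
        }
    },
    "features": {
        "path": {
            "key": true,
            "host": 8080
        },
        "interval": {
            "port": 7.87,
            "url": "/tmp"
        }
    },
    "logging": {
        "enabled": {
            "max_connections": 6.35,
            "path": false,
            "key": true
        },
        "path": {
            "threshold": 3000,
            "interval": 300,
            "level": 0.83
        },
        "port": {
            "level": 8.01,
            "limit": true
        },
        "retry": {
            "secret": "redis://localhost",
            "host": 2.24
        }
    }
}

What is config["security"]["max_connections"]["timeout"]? 3600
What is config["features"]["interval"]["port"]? 7.87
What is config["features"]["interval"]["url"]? "/tmp"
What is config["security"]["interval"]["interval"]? 6.26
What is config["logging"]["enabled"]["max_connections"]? 6.35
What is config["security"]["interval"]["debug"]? True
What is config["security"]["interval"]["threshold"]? 4.64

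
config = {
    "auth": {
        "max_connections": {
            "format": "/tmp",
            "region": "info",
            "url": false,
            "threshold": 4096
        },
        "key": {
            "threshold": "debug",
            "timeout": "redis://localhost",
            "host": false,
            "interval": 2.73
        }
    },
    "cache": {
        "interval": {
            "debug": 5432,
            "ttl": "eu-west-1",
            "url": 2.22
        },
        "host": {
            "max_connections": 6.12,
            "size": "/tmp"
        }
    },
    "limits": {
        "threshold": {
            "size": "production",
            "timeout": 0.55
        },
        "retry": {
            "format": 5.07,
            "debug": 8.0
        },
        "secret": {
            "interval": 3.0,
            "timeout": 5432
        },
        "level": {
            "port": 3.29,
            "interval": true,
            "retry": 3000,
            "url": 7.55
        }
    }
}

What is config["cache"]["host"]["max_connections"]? 6.12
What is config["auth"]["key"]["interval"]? 2.73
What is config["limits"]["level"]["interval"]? True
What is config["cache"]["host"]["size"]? "/tmp"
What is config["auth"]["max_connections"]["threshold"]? 4096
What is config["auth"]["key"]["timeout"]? "redis://localhost"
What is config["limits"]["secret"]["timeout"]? 5432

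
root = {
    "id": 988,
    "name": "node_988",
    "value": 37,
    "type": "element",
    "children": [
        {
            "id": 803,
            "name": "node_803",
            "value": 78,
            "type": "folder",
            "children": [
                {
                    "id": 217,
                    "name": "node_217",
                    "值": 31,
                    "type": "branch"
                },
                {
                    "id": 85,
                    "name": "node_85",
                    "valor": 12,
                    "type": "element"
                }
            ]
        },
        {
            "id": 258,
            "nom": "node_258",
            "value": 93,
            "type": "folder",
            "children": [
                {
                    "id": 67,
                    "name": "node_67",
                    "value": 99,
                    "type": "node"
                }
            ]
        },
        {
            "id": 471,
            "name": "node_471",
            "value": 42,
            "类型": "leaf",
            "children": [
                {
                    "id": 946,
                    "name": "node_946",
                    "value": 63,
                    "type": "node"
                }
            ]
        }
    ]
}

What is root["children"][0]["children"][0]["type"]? "branch"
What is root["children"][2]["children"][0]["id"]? 946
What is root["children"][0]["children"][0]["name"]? "node_217"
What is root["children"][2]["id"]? 471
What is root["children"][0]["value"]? 78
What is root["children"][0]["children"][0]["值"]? 31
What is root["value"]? 37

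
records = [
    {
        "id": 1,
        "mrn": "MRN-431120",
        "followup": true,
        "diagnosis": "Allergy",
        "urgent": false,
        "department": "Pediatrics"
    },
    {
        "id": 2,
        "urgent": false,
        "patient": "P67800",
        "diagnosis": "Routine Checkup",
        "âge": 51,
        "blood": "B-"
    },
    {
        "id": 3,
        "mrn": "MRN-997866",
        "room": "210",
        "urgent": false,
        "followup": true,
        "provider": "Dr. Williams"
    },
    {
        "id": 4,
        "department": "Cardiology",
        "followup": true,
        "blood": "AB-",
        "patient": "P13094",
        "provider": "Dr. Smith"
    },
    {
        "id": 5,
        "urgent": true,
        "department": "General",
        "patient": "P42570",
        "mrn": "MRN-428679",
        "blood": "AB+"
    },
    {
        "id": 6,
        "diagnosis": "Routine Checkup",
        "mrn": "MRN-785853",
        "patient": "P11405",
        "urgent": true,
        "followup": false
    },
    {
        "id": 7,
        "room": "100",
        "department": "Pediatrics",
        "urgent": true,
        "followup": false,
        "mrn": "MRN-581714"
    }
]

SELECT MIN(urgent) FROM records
False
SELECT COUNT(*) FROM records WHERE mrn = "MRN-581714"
1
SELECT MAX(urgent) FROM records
True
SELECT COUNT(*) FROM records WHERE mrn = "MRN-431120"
1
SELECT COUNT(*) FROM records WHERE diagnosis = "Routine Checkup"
2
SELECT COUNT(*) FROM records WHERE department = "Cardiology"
1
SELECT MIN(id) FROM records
1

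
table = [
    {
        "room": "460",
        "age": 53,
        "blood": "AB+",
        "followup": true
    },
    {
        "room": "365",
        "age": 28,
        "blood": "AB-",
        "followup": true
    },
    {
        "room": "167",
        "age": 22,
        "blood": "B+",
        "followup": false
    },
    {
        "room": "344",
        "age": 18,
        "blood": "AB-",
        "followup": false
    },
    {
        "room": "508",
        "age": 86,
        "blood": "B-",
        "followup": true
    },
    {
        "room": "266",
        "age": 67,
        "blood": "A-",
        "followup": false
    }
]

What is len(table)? 6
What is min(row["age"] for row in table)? 18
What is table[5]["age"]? 67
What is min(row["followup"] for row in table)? False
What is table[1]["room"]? "365"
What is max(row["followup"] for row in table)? True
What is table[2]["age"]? 22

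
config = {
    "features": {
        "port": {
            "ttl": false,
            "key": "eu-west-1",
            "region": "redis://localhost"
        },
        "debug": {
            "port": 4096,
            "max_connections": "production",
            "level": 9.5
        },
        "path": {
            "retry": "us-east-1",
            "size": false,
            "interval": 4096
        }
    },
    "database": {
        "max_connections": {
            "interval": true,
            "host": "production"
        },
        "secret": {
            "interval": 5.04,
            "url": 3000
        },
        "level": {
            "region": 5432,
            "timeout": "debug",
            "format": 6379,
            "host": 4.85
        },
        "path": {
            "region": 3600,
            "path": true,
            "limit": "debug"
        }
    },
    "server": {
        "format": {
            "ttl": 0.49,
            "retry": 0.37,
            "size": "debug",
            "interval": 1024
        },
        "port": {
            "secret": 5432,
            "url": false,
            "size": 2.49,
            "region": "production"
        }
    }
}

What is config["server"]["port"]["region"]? "production"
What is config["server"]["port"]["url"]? False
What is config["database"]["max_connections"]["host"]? "production"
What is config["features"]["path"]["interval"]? 4096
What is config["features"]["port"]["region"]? "redis://localhost"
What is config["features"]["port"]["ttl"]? False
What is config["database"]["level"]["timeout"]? "debug"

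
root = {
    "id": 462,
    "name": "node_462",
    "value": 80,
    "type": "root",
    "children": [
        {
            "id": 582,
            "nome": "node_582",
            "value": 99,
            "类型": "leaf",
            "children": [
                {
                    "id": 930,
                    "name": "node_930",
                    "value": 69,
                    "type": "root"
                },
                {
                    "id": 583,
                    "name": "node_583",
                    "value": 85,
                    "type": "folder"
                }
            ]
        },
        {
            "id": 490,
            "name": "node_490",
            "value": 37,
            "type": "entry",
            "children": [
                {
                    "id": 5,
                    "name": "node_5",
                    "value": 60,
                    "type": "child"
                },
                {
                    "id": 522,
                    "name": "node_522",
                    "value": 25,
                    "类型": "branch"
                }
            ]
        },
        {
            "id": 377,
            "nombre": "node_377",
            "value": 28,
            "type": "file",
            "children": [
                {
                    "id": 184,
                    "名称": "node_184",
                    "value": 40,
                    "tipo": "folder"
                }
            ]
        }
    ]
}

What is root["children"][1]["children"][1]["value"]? 25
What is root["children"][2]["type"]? "file"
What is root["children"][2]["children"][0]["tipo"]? "folder"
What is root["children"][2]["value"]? 28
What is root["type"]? "root"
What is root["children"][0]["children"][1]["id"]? 583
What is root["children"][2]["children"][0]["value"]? 40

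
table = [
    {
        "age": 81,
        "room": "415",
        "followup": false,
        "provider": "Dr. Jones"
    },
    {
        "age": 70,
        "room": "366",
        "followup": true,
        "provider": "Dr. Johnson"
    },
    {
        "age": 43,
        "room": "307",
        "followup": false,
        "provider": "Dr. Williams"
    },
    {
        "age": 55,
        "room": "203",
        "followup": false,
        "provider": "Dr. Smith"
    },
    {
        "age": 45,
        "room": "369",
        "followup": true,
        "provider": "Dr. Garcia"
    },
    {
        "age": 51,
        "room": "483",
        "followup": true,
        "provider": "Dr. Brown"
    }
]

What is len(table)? 6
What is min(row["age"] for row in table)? 43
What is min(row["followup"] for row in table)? False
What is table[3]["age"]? 55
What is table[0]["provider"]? "Dr. Jones"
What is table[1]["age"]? 70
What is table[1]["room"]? "366"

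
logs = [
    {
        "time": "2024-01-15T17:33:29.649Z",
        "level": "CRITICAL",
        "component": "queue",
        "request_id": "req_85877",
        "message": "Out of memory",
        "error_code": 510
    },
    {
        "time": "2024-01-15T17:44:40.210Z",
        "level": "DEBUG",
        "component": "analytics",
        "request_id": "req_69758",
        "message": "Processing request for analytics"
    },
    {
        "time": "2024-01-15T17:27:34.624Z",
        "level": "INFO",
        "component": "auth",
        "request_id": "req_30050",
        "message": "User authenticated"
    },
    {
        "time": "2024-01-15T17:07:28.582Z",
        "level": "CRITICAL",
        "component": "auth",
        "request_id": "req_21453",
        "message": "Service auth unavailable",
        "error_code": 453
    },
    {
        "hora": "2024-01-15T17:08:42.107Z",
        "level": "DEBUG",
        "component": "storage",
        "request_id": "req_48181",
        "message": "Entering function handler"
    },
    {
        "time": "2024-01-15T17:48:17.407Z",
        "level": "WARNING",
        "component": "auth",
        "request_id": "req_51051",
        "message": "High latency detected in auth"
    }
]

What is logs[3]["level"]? "CRITICAL"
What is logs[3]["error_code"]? 453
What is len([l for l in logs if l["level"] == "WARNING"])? 1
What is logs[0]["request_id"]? "req_85877"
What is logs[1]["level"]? "DEBUG"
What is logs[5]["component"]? "auth"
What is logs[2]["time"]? "2024-01-15T17:27:34.624Z"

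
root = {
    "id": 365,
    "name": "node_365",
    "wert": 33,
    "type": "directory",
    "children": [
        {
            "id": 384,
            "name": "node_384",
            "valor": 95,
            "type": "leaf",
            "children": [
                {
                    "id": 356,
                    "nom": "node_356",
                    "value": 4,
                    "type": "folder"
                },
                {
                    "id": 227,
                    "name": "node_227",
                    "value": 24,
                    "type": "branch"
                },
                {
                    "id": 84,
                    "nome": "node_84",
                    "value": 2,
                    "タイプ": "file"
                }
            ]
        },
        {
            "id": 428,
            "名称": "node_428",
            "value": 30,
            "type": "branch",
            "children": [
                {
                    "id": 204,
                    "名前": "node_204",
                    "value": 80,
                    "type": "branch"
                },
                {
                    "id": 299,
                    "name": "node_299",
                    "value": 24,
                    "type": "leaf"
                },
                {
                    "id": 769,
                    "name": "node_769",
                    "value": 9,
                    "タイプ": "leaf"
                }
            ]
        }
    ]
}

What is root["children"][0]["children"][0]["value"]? 4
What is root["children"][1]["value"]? 30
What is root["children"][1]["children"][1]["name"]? "node_299"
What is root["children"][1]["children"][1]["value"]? 24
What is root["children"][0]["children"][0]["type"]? "folder"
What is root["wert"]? 33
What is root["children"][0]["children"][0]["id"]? 356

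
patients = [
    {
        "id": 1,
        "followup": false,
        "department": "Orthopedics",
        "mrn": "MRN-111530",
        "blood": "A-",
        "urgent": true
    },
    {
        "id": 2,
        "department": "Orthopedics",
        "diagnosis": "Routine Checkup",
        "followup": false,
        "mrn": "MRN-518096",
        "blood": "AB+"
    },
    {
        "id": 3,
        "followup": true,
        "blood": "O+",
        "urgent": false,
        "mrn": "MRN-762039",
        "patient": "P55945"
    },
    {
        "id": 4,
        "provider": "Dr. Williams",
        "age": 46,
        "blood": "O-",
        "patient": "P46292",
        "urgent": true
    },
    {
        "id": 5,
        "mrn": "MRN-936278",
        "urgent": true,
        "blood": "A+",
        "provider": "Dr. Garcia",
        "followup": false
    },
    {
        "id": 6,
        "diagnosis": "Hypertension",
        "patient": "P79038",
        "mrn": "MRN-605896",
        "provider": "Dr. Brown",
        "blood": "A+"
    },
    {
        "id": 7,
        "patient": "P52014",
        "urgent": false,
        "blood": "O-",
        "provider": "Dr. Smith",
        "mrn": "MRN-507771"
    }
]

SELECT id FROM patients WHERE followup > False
[3]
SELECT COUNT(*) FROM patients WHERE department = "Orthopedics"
2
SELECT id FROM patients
[1, 2, 3, 4, 5, 6, 7]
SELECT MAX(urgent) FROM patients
True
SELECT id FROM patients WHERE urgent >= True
[1, 4, 5]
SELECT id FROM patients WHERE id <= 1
[1]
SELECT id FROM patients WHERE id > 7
[]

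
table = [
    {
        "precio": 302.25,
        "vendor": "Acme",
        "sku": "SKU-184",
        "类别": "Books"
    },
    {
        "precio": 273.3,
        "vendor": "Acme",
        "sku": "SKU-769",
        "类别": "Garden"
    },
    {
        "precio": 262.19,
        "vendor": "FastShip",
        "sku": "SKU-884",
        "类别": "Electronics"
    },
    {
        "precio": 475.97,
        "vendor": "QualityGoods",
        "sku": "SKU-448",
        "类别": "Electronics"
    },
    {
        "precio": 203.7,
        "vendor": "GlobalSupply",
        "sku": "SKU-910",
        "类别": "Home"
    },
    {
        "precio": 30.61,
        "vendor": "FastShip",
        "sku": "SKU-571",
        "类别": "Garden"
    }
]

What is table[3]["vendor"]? "QualityGoods"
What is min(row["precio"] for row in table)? 30.61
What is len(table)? 6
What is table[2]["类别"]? "Electronics"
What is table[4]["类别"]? "Home"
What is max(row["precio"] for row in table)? 475.97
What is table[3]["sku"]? "SKU-448"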